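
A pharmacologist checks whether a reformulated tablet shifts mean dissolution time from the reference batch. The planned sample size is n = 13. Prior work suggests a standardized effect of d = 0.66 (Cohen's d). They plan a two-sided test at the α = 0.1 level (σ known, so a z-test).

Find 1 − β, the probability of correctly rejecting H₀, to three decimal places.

Noncentrality parameter: δ = d·√n = 0.66 × √13 = 2.3797
Critical value for a two-sided test at α = 0.1: z_{α/2} = 1.645.
Power = Φ(δ − 1.645) + Φ(−δ − 1.645) = Φ(0.735) + Φ(-4.025) = 0.7688 + 0.0000 = 0.7688.

Power ≈ 0.769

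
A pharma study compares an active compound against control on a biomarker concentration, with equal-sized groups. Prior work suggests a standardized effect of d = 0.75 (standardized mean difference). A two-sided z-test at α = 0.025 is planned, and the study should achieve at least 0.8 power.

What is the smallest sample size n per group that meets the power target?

For power 0.8 need Φ(δ − z_{0.0125}) = 0.8, so δ = z_{0.0125} + z_{0.20} = 2.241 + 0.842 = 3.083.
(For δ > 0 the lower-tail rejection region contributes negligibly to power, so the one-term inversion is standard.)
δ = d·√(n/2) ⇒ n = 2(δ/d)² = 2 × (3.083 / 0.75)² = 33.80.
Rounding up, n = 34 per group.

n = 34 per group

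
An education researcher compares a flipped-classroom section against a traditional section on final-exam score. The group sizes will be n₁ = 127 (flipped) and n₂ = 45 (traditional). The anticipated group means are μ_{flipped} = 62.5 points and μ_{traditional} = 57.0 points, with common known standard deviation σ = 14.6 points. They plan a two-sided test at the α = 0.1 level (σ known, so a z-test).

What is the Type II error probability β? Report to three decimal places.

β ≈ 0.299

Standardized effect: d = |μ_{flipped} − μ_{traditional}| / σ = |62.5 − 57.0| / 14.6 = 0.3767
Noncentrality parameter: δ = d / √(1/n₁ + 1/n₂) = 0.3767 / √(1/127 + 1/45) = 2.1715
Critical value for a two-sided test at α = 0.1: z_{α/2} = 1.645.
Power = Φ(δ − 1.645) + Φ(−δ − 1.645) = Φ(0.527) + Φ(-3.816) = 0.7008 + 0.0001 = 0.7008.
Type II error: β = 1 − power = 1 − 0.7008 = 0.2992.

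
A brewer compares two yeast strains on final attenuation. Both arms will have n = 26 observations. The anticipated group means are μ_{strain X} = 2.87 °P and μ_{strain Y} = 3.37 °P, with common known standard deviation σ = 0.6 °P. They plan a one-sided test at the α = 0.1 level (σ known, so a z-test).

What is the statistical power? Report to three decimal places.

Standardized effect: d = |μ_{strain X} − μ_{strain Y}| / σ = |2.87 − 3.37| / 0.6 = 0.8333
Noncentrality parameter: δ = d·√(n/2) = 0.8333 × √(26/2) = 3.0046
One-sided α = 0.1 → critical value z_{0.1} = 1.282.
Power = P(Z > 1.282 − δ) = Φ(1.723) = 0.9576.

Power ≈ 0.958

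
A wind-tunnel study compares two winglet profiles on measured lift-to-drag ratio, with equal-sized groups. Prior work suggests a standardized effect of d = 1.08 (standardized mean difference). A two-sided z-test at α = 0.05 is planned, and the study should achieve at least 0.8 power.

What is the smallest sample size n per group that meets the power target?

Set Φ(δ − 1.960) = 0.8; then δ − 1.960 = Φ⁻¹(0.8) = 0.842, giving δ = 2.802.
(The Φ(−δ − z_{α/2}) term is vanishingly small for δ > 0 and is dropped in the standard sample-size formula.)
δ = d·√(n/2) ⇒ n = 2(δ/d)² = 2 × (2.802 / 1.08)² = 13.46.
Round up to the next whole unit.

n = 14 per group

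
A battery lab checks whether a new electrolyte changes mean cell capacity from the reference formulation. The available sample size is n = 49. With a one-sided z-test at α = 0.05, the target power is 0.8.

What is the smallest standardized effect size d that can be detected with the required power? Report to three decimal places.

Need Φ(δ − 1.645) = 0.8, so δ = 1.645 + 0.842 = 2.486.
δ = d·√n ⇒ d = δ/√n = 2.486/√49 = 0.3552.

d ≈ 0.355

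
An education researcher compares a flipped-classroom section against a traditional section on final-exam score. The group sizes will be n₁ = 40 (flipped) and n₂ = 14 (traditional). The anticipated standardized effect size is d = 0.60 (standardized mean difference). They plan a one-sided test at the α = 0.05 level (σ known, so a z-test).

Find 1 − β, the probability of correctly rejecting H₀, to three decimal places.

Noncentrality parameter: λ = d / √(1/n₁ + 1/n₂) = 0.60 / √(1/40 + 1/14) = 1.9322
Critical value for a one-sided test at α = 0.05: z_α = 1.645.
Power = Φ(λ − 1.645) = Φ(0.287) = 0.6131.

Power ≈ 0.613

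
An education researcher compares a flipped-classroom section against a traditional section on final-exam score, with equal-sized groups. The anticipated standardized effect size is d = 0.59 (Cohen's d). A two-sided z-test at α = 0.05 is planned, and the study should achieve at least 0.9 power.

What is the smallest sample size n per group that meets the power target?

For power 0.9 need Φ(δ − z_{0.025}) = 0.9, so δ = z_{0.025} + z_{0.10} = 1.960 + 1.282 = 3.242.
(The Φ(−δ − z_{α/2}) term is vanishingly small for δ > 0 and is dropped in the standard sample-size formula.)
δ = d·√(n/2) ⇒ n = 2(δ/d)² = 2 × (3.242 / 0.59)² = 60.37.
Round up to the next whole unit.

n = 61 per group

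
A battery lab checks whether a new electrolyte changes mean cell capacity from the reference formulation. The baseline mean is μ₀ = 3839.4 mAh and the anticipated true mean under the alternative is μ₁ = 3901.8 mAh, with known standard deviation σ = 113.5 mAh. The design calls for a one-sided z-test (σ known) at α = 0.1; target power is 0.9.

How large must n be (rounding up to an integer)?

n = 22

Standardized effect: d = |μ₁ − μ₀| / σ = |3901.8 − 3839.4| / 113.5 = 0.5498
Set Φ(δ − 1.282) = 0.9; then δ − 1.282 = Φ⁻¹(0.9) = 1.282, giving δ = 2.563.
δ = d·√n ⇒ n = (δ/d)² = (2.563 / 0.5498)² = 21.73.
Round up to the next whole unit.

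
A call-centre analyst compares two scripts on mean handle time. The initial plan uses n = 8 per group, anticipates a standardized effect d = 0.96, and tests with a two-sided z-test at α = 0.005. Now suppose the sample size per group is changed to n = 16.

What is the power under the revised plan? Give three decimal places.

Power ≈ 0.463

With n = 16 per group: δ = d·√(n/2) = 0.96 × √(16/2) = 2.7153. Critical value z_{0.0025} = 2.807.
Revised power = Φ(δ − 2.807) + Φ(−δ − 2.807) = Φ(-0.092) + Φ(-5.522) = 0.4635 + 0.0000 = 0.4635.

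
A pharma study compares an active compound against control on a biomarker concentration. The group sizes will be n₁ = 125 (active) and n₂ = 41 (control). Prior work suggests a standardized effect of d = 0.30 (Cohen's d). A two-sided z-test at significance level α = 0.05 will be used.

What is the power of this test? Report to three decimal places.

Noncentrality parameter: δ = d / √(1/n₁ + 1/n₂) = 0.30 / √(1/125 + 1/41) = 1.6669
Critical value for a two-sided test at α = 0.05: z_{α/2} = 1.960.
Power = Φ(δ − 1.960) + Φ(−δ − 1.960) = Φ(-0.293) + Φ(-3.627) = 0.3847 + 0.0001 = 0.3849.

Power ≈ 0.385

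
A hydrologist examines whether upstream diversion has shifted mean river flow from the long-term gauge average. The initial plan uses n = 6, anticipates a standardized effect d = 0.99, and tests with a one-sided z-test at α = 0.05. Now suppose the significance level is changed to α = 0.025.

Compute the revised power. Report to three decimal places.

δ = d·√n = 0.99 × √6 = 2.4250 (unchanged). New critical value: z_{0.025} = 1.960.
Revised power = Φ(δ − 1.960) = Φ(0.465) = 0.6790.

Power ≈ 0.679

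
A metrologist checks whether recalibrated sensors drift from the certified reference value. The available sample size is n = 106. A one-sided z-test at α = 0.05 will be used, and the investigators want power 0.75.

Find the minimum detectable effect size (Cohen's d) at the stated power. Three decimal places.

Need Φ(δ − 1.645) = 0.75, so δ = 1.645 + 0.674 = 2.319.
δ = d·√n ⇒ d = δ/√n = 2.319/√106 = 0.2253.

d ≈ 0.225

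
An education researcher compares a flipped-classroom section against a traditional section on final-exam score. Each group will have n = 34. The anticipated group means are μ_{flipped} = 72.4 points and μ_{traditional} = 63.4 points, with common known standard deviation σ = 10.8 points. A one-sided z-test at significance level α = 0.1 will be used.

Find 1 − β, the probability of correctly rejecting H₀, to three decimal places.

Standardized effect: d = |μ_{flipped} − μ_{traditional}| / σ = |72.4 − 63.4| / 10.8 = 0.8333
Noncentrality parameter: δ = d·√(n/2) = 0.8333 × √(34/2) = 3.4359
Critical value for a one-sided test at α = 0.1: z_α = 1.282.
Power = Φ(δ − 1.282) = Φ(2.154) = 0.9844.

Power ≈ 0.984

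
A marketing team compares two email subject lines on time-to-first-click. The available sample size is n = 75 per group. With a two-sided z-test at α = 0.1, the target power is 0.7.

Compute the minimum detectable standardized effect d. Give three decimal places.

d ≈ 0.354

Need Φ(δ − 1.645) = 0.7, so δ = 1.645 + 0.524 = 2.169.
(Lower-tail contribution to power is negligible for δ > 0.)
δ = d·√(n/2) ⇒ d = δ/√(n/2) = 2.169/√(75/2) = 0.3542.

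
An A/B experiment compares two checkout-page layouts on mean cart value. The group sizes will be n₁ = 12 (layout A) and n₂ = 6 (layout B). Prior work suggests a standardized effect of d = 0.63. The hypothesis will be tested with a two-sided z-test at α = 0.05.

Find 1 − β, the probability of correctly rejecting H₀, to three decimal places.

Noncentrality parameter: δ = d / √(1/n₁ + 1/n₂) = 0.63 / √(1/12 + 1/6) = 1.2600
Critical value for a two-sided test at α = 0.05: z_{α/2} = 1.960.
Power = Φ(δ − 1.960) + Φ(−δ − 1.960) = Φ(-0.700) + Φ(-3.220) = 0.2420 + 0.0006 = 0.2426.

Power ≈ 0.243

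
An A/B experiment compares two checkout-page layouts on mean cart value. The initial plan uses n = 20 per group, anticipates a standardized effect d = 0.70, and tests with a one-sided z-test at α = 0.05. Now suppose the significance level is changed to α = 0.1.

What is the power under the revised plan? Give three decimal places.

Power ≈ 0.824

δ = d·√(n/2) = 0.70 × √(20/2) = 2.2136 (unchanged). New critical value: z_{0.1} = 1.282.
Revised power = Φ(δ − 1.282) = Φ(0.932) = 0.8243.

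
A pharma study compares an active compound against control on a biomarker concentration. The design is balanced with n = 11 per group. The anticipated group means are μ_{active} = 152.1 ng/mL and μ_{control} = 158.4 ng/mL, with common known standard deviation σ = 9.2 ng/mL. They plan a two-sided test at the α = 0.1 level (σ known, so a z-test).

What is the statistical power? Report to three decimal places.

Power ≈ 0.485

Standardized effect: d = |μ_{active} − μ_{control}| / σ = |152.1 − 158.4| / 9.2 = 0.6848
Noncentrality parameter: δ = d·√(n/2) = 0.6848 × √(11/2) = 1.6060
Critical value for a two-sided test at α = 0.1: z_{α/2} = 1.645.
Power = Φ(δ − 1.645) + Φ(−δ − 1.645) = Φ(-0.039) + Φ(-3.251) = 0.4845 + 0.0006 = 0.4851.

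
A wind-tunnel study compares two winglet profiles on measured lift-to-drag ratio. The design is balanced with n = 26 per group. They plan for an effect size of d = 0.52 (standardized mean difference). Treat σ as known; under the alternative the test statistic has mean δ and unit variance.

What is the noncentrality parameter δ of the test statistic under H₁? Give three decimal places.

δ = d·√(n/2) = 0.52 × √(26/2) = 1.8749

δ ≈ 1.875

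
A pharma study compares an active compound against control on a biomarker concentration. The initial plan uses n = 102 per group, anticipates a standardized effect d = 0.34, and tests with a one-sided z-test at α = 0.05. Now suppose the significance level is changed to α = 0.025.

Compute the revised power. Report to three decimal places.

δ = d·√(n/2) = 0.34 × √(102/2) = 2.4281 (unchanged). New critical value: z_{0.025} = 1.960.
Revised power = Φ(δ − 1.960) = Φ(0.468) = 0.6802.

Power ≈ 0.680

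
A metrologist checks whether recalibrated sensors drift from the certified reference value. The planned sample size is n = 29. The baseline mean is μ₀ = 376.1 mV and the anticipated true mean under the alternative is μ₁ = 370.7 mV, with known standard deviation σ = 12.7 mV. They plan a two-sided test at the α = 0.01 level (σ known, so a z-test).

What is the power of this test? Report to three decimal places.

Power ≈ 0.387

Standardized effect: d = |μ₁ − μ₀| / σ = |370.7 − 376.1| / 12.7 = 0.4252
Noncentrality parameter: δ = d·√n = 0.4252 × √29 = 2.2898
Critical value for a two-sided test at α = 0.01: z_{α/2} = 2.576.
Power = Φ(δ − 2.576) + Φ(−δ − 2.576) = Φ(-0.286) + Φ(-4.866) = 0.3874 + 0.0000 = 0.3874.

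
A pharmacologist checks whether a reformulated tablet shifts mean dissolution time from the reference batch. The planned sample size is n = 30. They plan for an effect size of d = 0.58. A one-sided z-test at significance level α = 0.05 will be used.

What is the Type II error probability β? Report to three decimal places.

β ≈ 0.063

Noncentrality parameter: δ = d·√n = 0.58 × √30 = 3.1768
One-sided α = 0.05 → critical value z_{0.05} = 1.645.
Power = P(Z > 1.645 − δ) = Φ(1.532) = 0.9372.
Type II error: β = 1 − power = 1 − 0.9372 = 0.0628.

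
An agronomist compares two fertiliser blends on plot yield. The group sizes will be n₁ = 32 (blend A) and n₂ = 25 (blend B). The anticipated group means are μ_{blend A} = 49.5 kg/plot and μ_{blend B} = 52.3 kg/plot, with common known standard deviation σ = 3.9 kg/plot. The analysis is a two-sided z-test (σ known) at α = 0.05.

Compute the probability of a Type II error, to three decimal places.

β ≈ 0.233

Standardized effect: d = |μ_{blend A} − μ_{blend B}| / σ = |49.5 − 52.3| / 3.9 = 0.7179
Noncentrality parameter: δ = d / √(1/n₁ + 1/n₂) = 0.7179 / √(1/32 + 1/25) = 2.6897
Critical value for a two-sided test at α = 0.05: z_{α/2} = 1.960.
Power = Φ(δ − 1.960) + Φ(−δ − 1.960) = Φ(0.730) + Φ(-4.650) = 0.7672 + 0.0000 = 0.7672.
Type II error: β = 1 − power = 1 − 0.7672 = 0.2328.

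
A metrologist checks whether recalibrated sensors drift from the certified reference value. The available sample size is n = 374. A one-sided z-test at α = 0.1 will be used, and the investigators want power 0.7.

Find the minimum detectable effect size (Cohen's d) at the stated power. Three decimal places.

Need Φ(δ − 1.282) = 0.7, so δ = 1.282 + 0.524 = 1.806.
δ = d·√n ⇒ d = δ/√n = 1.806/√374 = 0.0934.

d ≈ 0.093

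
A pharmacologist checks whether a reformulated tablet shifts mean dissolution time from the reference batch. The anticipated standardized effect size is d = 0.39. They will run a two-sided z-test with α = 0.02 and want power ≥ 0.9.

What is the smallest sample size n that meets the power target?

Set Φ(δ − 2.326) = 0.9; then δ − 2.326 = Φ⁻¹(0.9) = 1.282, giving δ = 3.608.
(For δ > 0 the lower-tail rejection region contributes negligibly to power, so the one-term inversion is standard.)
δ = d·√n ⇒ n = (δ/d)² = (3.608 / 0.39)² = 85.58.
Rounding up, n = 86.

n = 86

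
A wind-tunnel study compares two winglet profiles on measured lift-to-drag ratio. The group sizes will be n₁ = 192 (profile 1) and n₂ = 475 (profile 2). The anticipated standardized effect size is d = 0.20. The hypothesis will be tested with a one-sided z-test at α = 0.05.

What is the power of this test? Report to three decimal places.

Noncentrality parameter: δ = d / √(1/n₁ + 1/n₂) = 0.20 / √(1/192 + 1/475) = 2.3386
Critical value for a one-sided test at α = 0.05: z_α = 1.645.
Power = P(Z > 1.645 − δ) = Φ(0.694) = 0.7561.

Power ≈ 0.756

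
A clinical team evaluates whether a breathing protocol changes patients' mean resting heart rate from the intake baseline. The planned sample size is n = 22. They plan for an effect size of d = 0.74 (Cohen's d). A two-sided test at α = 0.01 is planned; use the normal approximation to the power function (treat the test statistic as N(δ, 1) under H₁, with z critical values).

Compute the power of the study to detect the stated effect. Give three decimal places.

Noncentrality parameter: δ = d·√n = 0.74 × √22 = 3.4709
Critical value for a two-sided test at α = 0.01: z_{α/2} = 2.576.
Power = Φ(δ − 2.576) + Φ(−δ − 2.576) = Φ(0.895) + Φ(-6.047) = 0.8146 + 0.0000 = 0.8146.

Power ≈ 0.815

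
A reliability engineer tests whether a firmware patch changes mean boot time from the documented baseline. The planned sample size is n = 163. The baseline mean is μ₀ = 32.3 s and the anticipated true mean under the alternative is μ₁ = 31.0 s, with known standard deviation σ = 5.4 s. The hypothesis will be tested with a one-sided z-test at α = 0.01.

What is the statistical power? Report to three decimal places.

Power ≈ 0.773

Standardized effect: d = |μ₁ − μ₀| / σ = |31.0 − 32.3| / 5.4 = 0.2407
Noncentrality parameter: δ = d·√n = 0.2407 × √163 = 3.0736
One-sided α = 0.01 → critical value z_{0.01} = 2.326.
Power = Φ(δ − 2.326) = Φ(0.747) = 0.7725.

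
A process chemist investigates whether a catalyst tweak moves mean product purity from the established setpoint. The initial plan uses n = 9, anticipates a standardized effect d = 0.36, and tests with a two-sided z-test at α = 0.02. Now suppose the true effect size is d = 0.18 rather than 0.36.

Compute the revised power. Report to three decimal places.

With d = 0.18: δ = d·√n = 0.18 × √9 = 0.5400. Critical value z_{0.01} = 2.326.
Revised power = Φ(δ − 2.326) + Φ(−δ − 2.326) = Φ(-1.786) + Φ(-2.866) = 0.0370 + 0.0021 = 0.0391.

Power ≈ 0.039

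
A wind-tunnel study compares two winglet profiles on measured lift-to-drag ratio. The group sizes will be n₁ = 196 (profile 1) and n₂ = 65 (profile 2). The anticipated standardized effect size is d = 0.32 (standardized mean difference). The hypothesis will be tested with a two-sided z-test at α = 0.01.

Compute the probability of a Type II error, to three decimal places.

β ≈ 0.633

Noncentrality parameter: δ = d / √(1/n₁ + 1/n₂) = 0.32 / √(1/196 + 1/65) = 2.2357
Critical value for a two-sided test at α = 0.01: z_{α/2} = 2.576.
Power = Φ(δ − 2.576) + Φ(−δ − 2.576) = Φ(-0.340) + Φ(-4.812) = 0.3669 + 0.0000 = 0.3669.
Type II error: β = 1 − power = 1 − 0.3669 = 0.6331.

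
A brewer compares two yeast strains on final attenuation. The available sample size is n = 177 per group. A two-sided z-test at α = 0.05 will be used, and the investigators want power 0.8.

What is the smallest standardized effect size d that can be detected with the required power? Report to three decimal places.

Required noncentrality: δ = z_{0.025} + z_{0.20} = 1.960 + 0.842 = 2.802.
(The second rejection-region term Φ(−δ − z_{α/2}) is negligible and dropped.)
δ = d·√(n/2) ⇒ d = δ/√(n/2) = 2.802/√(177/2) = 0.2978.

d ≈ 0.298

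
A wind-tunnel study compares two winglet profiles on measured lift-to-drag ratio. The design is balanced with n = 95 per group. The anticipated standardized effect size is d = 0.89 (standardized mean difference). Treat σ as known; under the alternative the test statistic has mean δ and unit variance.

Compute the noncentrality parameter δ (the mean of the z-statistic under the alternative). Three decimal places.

δ = d·√(n/2) = 0.89 × √(95/2) = 6.1339

δ ≈ 6.134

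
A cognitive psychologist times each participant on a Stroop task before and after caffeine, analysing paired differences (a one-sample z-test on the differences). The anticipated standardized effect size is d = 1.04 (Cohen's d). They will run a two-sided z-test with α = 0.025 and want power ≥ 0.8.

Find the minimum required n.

n = 9

Set Φ(δ − 2.241) = 0.8; then δ − 2.241 = Φ⁻¹(0.8) = 0.842, giving δ = 3.083.
(For δ > 0 the lower-tail rejection region contributes negligibly to power, so the one-term inversion is standard.)
δ = d·√n ⇒ n = (δ/d)² = (3.083 / 1.04)² = 8.79.
Round up to the next whole unit.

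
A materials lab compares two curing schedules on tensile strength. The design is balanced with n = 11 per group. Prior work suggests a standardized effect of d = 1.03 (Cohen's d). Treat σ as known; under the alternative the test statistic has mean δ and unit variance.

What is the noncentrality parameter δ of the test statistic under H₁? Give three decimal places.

The noncentrality parameter scales effect size by the design's sample-size factor: δ = d·√(n/2) = 1.03 × √(11/2) = 2.4156

δ ≈ 2.416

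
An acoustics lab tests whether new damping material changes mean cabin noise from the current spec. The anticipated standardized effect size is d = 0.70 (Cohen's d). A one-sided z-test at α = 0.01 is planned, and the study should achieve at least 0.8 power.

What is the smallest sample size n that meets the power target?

n = 21

Set Φ(δ − 2.326) = 0.8; then δ − 2.326 = Φ⁻¹(0.8) = 0.842, giving δ = 3.168.
δ = d·√n ⇒ n = (δ/d)² = (3.168 / 0.70)² = 20.48.
Round up to the next whole unit.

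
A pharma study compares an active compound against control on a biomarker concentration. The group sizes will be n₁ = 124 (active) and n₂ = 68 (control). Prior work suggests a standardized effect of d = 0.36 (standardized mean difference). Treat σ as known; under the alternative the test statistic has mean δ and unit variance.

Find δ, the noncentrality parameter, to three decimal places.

δ ≈ 2.386

δ = d / √(1/n₁ + 1/n₂) = 0.36 / √(1/124 + 1/68) = 2.3857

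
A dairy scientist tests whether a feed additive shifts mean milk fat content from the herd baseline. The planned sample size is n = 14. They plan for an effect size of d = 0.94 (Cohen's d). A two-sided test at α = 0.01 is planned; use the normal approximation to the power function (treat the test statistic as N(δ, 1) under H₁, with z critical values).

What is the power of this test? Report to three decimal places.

Noncentrality parameter: δ = d·√n = 0.94 × √14 = 3.5172
Two-sided α = 0.01 → critical value z_{0.005} = 2.576.
Power = Φ(δ − 2.576) + Φ(−δ − 2.576) = Φ(0.941) + Φ(-6.093) = 0.8267 + 0.0000 = 0.8267.

Power ≈ 0.827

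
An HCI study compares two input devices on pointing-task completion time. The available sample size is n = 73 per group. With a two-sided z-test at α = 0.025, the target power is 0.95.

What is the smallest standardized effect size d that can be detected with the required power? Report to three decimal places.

Required noncentrality: δ = z_{0.0125} + z_{0.05} = 2.241 + 1.645 = 3.886.
(Lower-tail contribution to power is negligible for δ > 0.)
δ = d·√(n/2) ⇒ d = δ/√(n/2) = 3.886/√(73/2) = 0.6433.

d ≈ 0.643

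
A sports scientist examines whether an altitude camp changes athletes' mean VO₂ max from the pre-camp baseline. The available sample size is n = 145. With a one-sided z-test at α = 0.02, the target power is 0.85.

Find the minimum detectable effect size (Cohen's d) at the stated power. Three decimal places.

Required noncentrality: δ = z_{0.02} + z_{0.15} = 2.054 + 1.036 = 3.090.
δ = d·√n ⇒ d = δ/√n = 3.090/√145 = 0.2566.

d ≈ 0.257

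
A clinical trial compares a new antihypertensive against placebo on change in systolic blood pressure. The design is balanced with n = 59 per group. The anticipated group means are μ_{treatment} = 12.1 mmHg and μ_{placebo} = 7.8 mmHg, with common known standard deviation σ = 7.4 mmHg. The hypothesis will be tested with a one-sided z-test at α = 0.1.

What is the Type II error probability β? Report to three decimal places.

β ≈ 0.030

Standardized effect: d = |μ_{treatment} − μ_{placebo}| / σ = |12.1 − 7.8| / 7.4 = 0.5811
Noncentrality parameter: δ = d·√(n/2) = 0.5811 × √(59/2) = 3.1561
Critical value for a one-sided test at α = 0.1: z_α = 1.282.
Power = Φ(δ − 1.282) = Φ(1.875) = 0.9696.
Type II error: β = 1 − power = 1 − 0.9696 = 0.0304.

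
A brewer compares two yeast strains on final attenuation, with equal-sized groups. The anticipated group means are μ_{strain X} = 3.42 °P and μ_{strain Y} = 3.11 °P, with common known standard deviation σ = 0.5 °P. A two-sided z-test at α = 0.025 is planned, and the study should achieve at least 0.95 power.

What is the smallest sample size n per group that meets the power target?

Standardized effect: d = |μ_{strain X} − μ_{strain Y}| / σ = |3.42 − 3.11| / 0.5 = 0.6200
For power 0.95 need Φ(δ − z_{0.0125}) = 0.95, so δ = z_{0.0125} + z_{0.05} = 2.241 + 1.645 = 3.886.
(The Φ(−δ − z_{α/2}) term is vanishingly small for δ > 0 and is dropped in the standard sample-size formula.)
δ = d·√(n/2) ⇒ n = 2(δ/d)² = 2 × (3.886 / 0.6200)² = 78.58.
Rounding up, n = 79 per group.

n = 79 per group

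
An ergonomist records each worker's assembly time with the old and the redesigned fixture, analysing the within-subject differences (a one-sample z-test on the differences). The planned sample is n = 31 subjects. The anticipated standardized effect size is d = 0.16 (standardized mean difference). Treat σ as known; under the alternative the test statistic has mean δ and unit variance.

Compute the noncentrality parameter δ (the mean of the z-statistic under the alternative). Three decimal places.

δ = d·√n = 0.16 × √31 = 0.8908

δ ≈ 0.891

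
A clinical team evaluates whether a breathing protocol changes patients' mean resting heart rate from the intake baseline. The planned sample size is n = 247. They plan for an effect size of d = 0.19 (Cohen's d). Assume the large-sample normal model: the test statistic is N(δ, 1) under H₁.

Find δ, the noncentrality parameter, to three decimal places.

δ ≈ 2.986

The noncentrality parameter scales effect size by the design's sample-size factor: δ = d·√n = 0.19 × √247 = 2.9861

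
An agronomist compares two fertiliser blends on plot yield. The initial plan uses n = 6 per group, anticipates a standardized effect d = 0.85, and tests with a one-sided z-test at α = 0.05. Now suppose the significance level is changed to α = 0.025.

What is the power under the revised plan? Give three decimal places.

Power ≈ 0.313

δ = d·√(n/2) = 0.85 × √(6/2) = 1.4722 (unchanged). New critical value: z_{0.025} = 1.960.
Revised power = Φ(δ − 1.960) = Φ(-0.488) = 0.3129.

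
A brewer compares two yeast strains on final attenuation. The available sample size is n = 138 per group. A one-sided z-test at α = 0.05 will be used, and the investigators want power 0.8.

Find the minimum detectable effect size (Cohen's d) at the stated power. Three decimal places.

Required noncentrality: δ = z_{0.05} + z_{0.20} = 1.645 + 0.842 = 2.486.
δ = d·√(n/2) ⇒ d = δ/√(n/2) = 2.486/√(138/2) = 0.2993.

d ≈ 0.299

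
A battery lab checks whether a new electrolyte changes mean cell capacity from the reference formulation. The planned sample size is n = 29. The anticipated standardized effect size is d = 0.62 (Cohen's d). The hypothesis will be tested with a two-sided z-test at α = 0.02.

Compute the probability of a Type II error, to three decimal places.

Noncentrality parameter: δ = d·√n = 0.62 × √29 = 3.3388
Critical value for a two-sided test at α = 0.02: z_{α/2} = 2.326.
Power = Φ(δ − 2.326) + Φ(−δ − 2.326) = Φ(1.012) + Φ(-5.665) = 0.8443 + 0.0000 = 0.8443.
Type II error: β = 1 − power = 1 − 0.8443 = 0.1557.

β ≈ 0.156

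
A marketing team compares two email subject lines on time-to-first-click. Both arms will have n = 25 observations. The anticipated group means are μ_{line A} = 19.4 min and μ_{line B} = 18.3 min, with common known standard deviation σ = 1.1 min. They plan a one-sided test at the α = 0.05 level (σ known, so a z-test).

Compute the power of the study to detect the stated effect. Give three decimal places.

Standardized effect: d = |μ_{line A} − μ_{line B}| / σ = |19.4 − 18.3| / 1.1 = 1.0000
Noncentrality parameter: λ = d·√(n/2) = 1.0000 × √(25/2) = 3.5355
One-sided α = 0.05 → critical value z_{0.05} = 1.645.
Power = Φ(λ − 1.645) = Φ(1.891) = 0.9707.

Power ≈ 0.971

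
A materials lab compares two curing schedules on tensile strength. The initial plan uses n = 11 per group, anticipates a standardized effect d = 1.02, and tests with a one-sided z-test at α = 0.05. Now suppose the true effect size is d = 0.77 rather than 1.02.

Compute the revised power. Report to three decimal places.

With d = 0.77: δ = d·√(n/2) = 0.77 × √(11/2) = 1.8058. Critical value z_{0.05} = 1.645.
Revised power = P(Z > 1.645 − δ) = Φ(0.161) = 0.5639.

Power ≈ 0.564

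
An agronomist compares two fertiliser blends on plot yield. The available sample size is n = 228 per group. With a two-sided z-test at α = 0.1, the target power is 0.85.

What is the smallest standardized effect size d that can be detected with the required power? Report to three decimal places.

Required noncentrality: δ = z_{0.05} + z_{0.15} = 1.645 + 1.036 = 2.681.
(The second rejection-region term Φ(−δ − z_{α/2}) is negligible and dropped.)
δ = d·√(n/2) ⇒ d = δ/√(n/2) = 2.681/√(228/2) = 0.2511.

d ≈ 0.251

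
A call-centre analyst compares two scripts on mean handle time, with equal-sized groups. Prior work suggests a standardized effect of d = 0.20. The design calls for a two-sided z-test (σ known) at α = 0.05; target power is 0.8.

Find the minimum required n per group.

n = 393 per group

For power 0.8 need Φ(δ − z_{0.025}) = 0.8, so δ = z_{0.025} + z_{0.20} = 1.960 + 0.842 = 2.802.
(The Φ(−δ − z_{α/2}) term is vanishingly small for δ > 0 and is dropped in the standard sample-size formula.)
δ = d·√(n/2) ⇒ n = 2(δ/d)² = 2 × (2.802 / 0.20)² = 392.44.
Rounding up, n = 393 per group.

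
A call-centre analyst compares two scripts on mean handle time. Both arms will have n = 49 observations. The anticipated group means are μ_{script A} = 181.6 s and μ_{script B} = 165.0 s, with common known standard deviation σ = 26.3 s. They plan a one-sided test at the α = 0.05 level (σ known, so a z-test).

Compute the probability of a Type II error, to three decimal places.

β ≈ 0.070

Standardized effect: d = |μ_{script A} − μ_{script B}| / σ = |181.6 − 165.0| / 26.3 = 0.6312
Noncentrality parameter: δ = d·√(n/2) = 0.6312 × √(49/2) = 3.1242
Critical value for a one-sided test at α = 0.05: z_α = 1.645.
Power = P(Z > 1.645 − δ) = Φ(1.479) = 0.9305.
Type II error: β = 1 − power = 1 − 0.9305 = 0.0695.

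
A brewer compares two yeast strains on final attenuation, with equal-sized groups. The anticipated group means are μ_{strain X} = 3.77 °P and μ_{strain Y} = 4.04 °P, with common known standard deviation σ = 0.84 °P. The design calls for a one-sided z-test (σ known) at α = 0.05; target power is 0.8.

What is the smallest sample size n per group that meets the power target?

n = 120 per group

Standardized effect: d = |μ_{strain X} − μ_{strain Y}| / σ = |3.77 − 4.04| / 0.84 = 0.3214
Set Φ(δ − 1.645) = 0.8; then δ − 1.645 = Φ⁻¹(0.8) = 0.842, giving δ = 2.486.
δ = d·√(n/2) ⇒ n = 2(δ/d)² = 2 × (2.486 / 0.3214)² = 119.68.
Rounding up, n = 120 per group.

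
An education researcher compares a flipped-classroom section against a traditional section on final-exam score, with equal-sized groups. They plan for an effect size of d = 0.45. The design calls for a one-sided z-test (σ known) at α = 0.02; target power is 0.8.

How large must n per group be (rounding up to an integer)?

For power 0.8 need Φ(δ − z_{0.02}) = 0.8, so δ = z_{0.02} + z_{0.20} = 2.054 + 0.842 = 2.895.
δ = d·√(n/2) ⇒ n = 2(δ/d)² = 2 × (2.895 / 0.45)² = 82.80.
Round up to the next whole unit.

n = 83 per group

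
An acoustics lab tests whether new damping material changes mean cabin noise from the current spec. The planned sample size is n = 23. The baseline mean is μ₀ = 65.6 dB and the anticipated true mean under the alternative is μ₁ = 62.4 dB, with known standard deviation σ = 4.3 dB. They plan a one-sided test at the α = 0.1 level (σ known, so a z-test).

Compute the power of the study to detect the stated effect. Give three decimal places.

Standardized effect: d = |μ₁ − μ₀| / σ = |62.4 − 65.6| / 4.3 = 0.7442
Noncentrality parameter: δ = d·√n = 0.7442 × √23 = 3.5690
One-sided α = 0.1 → critical value z_{0.1} = 1.282.
Power = P(Z > 1.282 − δ) = Φ(2.287) = 0.9889.

Power ≈ 0.989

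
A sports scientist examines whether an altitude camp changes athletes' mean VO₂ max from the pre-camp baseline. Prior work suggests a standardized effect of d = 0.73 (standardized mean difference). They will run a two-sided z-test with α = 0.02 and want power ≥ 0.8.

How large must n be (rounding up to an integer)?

n = 19

Set Φ(δ − 2.326) = 0.8; then δ − 2.326 = Φ⁻¹(0.8) = 0.842, giving δ = 3.168.
(For δ > 0 the lower-tail rejection region contributes negligibly to power, so the one-term inversion is standard.)
δ = d·√n ⇒ n = (δ/d)² = (3.168 / 0.73)² = 18.83.
Round up to the next whole unit.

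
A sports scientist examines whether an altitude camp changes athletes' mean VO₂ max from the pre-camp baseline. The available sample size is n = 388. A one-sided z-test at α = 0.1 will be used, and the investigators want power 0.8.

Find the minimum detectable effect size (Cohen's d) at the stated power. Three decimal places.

d ≈ 0.108

Required noncentrality: δ = z_{0.1} + z_{0.20} = 1.282 + 0.842 = 2.123.
δ = d·√n ⇒ d = δ/√n = 2.123/√388 = 0.1078.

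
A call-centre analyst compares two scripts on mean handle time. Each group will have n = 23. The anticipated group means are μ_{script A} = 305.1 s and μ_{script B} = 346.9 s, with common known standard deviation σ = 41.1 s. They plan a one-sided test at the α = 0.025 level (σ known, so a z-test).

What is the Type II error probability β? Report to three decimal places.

β ≈ 0.068

Standardized effect: d = |μ_{script A} − μ_{script B}| / σ = |305.1 − 346.9| / 41.1 = 1.0170
Noncentrality parameter: δ = d·√(n/2) = 1.0170 × √(23/2) = 3.4489
Critical value for a one-sided test at α = 0.025: z_α = 1.960.
Power = Φ(δ − 1.960) = Φ(1.489) = 0.9318.
Type II error: β = 1 − power = 1 − 0.9318 = 0.0682.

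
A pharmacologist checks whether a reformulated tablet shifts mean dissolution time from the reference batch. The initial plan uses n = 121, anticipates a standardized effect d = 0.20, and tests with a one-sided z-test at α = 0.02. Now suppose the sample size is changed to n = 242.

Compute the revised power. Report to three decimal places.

Power ≈ 0.855

With n = 242: δ = d·√n = 0.20 × √242 = 3.1113. Critical value z_{0.02} = 2.054.
Revised power = Φ(δ − 2.054) = Φ(1.058) = 0.8549.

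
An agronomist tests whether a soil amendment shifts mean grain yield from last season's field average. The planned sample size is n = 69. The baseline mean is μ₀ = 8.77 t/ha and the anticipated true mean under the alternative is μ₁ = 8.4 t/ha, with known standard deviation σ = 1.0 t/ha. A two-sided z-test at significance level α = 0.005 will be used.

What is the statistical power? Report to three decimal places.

Power ≈ 0.605

Standardized effect: d = |μ₁ − μ₀| / σ = |8.4 − 8.77| / 1.0 = 0.3700
Noncentrality parameter: δ = d·√n = 0.3700 × √69 = 3.0735
Critical value for a two-sided test at α = 0.005: z_{α/2} = 2.807.
Power = Φ(δ − 2.807) + Φ(−δ − 2.807) = Φ(0.266) + Φ(-5.880) = 0.6050 + 0.0000 = 0.6050.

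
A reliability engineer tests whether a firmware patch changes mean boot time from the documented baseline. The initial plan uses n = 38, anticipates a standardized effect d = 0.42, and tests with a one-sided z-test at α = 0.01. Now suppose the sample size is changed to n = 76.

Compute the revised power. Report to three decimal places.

With n = 76: δ = d·√n = 0.42 × √76 = 3.6615. Critical value z_{0.01} = 2.326.
Revised power = Φ(δ − 2.326) = Φ(1.335) = 0.9091.

Power ≈ 0.909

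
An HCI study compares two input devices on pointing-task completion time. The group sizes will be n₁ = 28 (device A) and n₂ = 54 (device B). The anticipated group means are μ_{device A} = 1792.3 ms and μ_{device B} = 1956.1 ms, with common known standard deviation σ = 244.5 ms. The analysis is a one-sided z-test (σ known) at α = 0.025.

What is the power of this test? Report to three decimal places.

Standardized effect: d = |μ_{device A} − μ_{device B}| / σ = |1792.3 − 1956.1| / 244.5 = 0.6699
Noncentrality parameter: δ = d / √(1/n₁ + 1/n₂) = 0.6699 / √(1/28 + 1/54) = 2.8768
Critical value for a one-sided test at α = 0.025: z_α = 1.960.
Power = Φ(δ − 1.960) = Φ(0.917) = 0.8204.

Power ≈ 0.820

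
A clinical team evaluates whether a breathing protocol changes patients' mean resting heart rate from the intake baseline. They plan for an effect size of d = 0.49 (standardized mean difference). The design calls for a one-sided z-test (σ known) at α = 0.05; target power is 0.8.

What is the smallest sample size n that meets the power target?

For power 0.8 need Φ(δ − z_{0.05}) = 0.8, so δ = z_{0.05} + z_{0.20} = 1.645 + 0.842 = 2.486.
δ = d·√n ⇒ n = (δ/d)² = (2.486 / 0.49)² = 25.75.
Round up to the next whole unit.

n = 26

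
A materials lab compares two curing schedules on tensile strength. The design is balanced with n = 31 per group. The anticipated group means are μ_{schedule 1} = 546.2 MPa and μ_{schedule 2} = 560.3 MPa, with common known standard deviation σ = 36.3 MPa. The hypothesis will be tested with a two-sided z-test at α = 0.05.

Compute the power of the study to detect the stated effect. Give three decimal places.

Power ≈ 0.334

Standardized effect: d = |μ_{schedule 1} − μ_{schedule 2}| / σ = |546.2 − 560.3| / 36.3 = 0.3884
Noncentrality parameter: δ = d·√(n/2) = 0.3884 × √(31/2) = 1.5292
Two-sided α = 0.05 → critical value z_{0.025} = 1.960.
Power = Φ(δ − 1.960) + Φ(−δ − 1.960) = Φ(-0.431) + Φ(-3.489) = 0.3333 + 0.0002 = 0.3336.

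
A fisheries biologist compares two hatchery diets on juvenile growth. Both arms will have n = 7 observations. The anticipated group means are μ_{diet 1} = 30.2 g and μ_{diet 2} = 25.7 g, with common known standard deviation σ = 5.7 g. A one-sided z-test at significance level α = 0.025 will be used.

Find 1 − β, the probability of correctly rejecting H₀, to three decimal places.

Standardized effect: d = |μ_{diet 1} − μ_{diet 2}| / σ = |30.2 − 25.7| / 5.7 = 0.7895
Noncentrality parameter: δ = d·√(n/2) = 0.7895 × √(7/2) = 1.4770
Critical value for a one-sided test at α = 0.025: z_α = 1.960.
Power = Φ(δ − 1.960) = Φ(-0.483) = 0.3146.

Power ≈ 0.315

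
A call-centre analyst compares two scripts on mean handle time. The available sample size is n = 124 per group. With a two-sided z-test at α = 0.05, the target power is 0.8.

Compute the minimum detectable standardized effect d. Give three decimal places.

Need Φ(δ − 1.960) = 0.8, so δ = 1.960 + 0.842 = 2.802.
(The second rejection-region term Φ(−δ − z_{α/2}) is negligible and dropped.)
δ = d·√(n/2) ⇒ d = δ/√(n/2) = 2.802/√(124/2) = 0.3558.

d ≈ 0.356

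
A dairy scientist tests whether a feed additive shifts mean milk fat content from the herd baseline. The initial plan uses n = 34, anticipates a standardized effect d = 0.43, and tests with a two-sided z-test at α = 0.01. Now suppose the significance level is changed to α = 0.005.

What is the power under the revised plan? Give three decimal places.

Power ≈ 0.382

δ = d·√n = 0.43 × √34 = 2.5073 (unchanged). New critical value: z_{0.0025} = 2.807.
Revised power = Φ(δ − 2.807) + Φ(−δ − 2.807) = Φ(-0.300) + Φ(-5.314) = 0.3822 + 0.0000 = 0.3822.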